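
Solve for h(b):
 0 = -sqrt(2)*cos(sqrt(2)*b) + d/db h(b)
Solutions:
 h(b) = C1 + sin(sqrt(2)*b)


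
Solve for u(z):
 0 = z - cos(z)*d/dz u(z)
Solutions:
 u(z) = C1 + Integral(z/cos(z), z)


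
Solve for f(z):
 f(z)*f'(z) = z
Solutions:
 f(z) = -sqrt(C1 + z^2)
 f(z) = sqrt(C1 + z^2)


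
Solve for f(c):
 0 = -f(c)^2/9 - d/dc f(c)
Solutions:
 f(c) = 9/(C1 + c)


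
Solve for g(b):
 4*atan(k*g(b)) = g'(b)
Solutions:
 Integral(1/atan(_y*k), (_y, g(b))) = C1 + 4*b


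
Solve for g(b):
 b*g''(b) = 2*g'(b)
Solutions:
 g(b) = C1 + C2*b^3


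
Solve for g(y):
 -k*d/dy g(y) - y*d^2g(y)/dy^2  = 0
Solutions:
 g(y) = C1 + y^(1 - re(k))*(C2*sin(log(y)*Abs(im(k))) + C3*cos(log(y)*im(k)))


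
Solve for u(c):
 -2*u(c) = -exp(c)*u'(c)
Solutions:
 u(c) = C1*exp(-2*exp(-c))


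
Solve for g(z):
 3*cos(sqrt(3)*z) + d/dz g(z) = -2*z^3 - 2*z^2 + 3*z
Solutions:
 g(z) = C1 - z^4/2 - 2*z^3/3 + 3*z^2/2 - sqrt(3)*sin(sqrt(3)*z)


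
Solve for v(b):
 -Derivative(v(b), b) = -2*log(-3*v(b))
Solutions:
 -Integral(1/(log(-_y) + log(3)), (_y, v(b)))/2 = C1 - b


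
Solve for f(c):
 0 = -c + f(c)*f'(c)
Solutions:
 f(c) = -sqrt(C1 + c^2)
 f(c) = sqrt(C1 + c^2)


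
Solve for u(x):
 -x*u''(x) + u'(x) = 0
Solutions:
 u(x) = C1 + C2*x^2


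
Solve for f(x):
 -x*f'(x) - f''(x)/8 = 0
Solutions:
 f(x) = C1 + C2*erf(2*x)


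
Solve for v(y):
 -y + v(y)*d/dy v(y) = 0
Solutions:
 v(y) = -sqrt(C1 + y^2)
 v(y) = sqrt(C1 + y^2)


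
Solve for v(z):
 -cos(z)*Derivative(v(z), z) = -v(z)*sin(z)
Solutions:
 v(z) = C1/cos(z)


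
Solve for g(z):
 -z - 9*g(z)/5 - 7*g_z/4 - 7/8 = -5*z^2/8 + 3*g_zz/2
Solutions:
 g(z) = 25*z^2/72 - 1595*z/1296 + (C1*sin(sqrt(3095)*z/60) + C2*cos(sqrt(3095)*z/60))*exp(-7*z/12) + 6145/46656


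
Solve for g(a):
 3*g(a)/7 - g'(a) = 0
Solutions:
 g(a) = C1*exp(3*a/7)


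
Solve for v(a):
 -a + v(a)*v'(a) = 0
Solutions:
 v(a) = -sqrt(C1 + a^2)
 v(a) = sqrt(C1 + a^2)


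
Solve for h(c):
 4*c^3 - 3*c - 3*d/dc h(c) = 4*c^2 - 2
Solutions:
 h(c) = C1 + c^4/3 - 4*c^3/9 - c^2/2 + 2*c/3


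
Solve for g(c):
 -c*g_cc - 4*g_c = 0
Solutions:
 g(c) = C1 + C2/c^3


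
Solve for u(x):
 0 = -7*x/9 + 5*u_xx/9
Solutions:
 u(x) = C1 + C2*x + 7*x^3/30


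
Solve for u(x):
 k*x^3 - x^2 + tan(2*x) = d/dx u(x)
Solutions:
 u(x) = C1 + k*x^4/4 - x^3/3 - log(cos(2*x))/2


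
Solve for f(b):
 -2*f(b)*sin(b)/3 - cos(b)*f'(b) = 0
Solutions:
 f(b) = C1*cos(b)^(2/3)


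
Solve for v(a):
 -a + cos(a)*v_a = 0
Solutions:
 v(a) = C1 + Integral(a/cos(a), a)


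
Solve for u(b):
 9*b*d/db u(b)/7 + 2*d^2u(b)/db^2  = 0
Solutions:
 u(b) = C1 + C2*erf(3*sqrt(7)*b/14)


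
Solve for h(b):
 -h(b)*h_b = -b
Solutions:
 h(b) = -sqrt(C1 + b^2)
 h(b) = sqrt(C1 + b^2)


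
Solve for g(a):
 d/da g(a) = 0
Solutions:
 g(a) = C1


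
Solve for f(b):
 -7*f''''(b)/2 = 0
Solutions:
 f(b) = C1 + C2*b + C3*b^2 + C4*b^3


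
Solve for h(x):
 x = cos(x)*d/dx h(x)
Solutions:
 h(x) = C1 + Integral(x/cos(x), x)


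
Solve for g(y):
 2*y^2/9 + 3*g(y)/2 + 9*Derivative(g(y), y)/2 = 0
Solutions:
 g(y) = C1*exp(-y/3) - 4*y^2/27 + 8*y/9 - 8/3


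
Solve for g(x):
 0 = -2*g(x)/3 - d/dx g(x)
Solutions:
 g(x) = C1*exp(-2*x/3)


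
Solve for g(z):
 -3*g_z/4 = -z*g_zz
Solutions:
 g(z) = C1 + C2*z^(7/4)


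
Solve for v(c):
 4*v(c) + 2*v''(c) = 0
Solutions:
 v(c) = C1*sin(sqrt(2)*c) + C2*cos(sqrt(2)*c)


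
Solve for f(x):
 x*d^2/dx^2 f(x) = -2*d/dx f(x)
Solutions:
 f(x) = C1 + C2/x


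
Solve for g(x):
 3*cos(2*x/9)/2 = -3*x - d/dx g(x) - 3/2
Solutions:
 g(x) = C1 - 3*x^2/2 - 3*x/2 - 27*sin(x/9)*cos(x/9)/2


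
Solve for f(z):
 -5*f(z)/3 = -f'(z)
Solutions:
 f(z) = C1*exp(5*z/3)


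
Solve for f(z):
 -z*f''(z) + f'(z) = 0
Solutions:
 f(z) = C1 + C2*z^2


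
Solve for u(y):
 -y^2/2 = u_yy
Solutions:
 u(y) = C1 + C2*y - y^4/24


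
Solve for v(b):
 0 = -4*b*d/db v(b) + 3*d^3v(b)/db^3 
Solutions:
 v(b) = C1 + Integral(C2*airyai(6^(2/3)*b/3) + C3*airybi(6^(2/3)*b/3), b)


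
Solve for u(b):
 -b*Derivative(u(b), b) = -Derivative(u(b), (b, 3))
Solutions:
 u(b) = C1 + Integral(C2*airyai(b) + C3*airybi(b), b)


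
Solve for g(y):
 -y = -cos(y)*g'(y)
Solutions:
 g(y) = C1 + Integral(y/cos(y), y)


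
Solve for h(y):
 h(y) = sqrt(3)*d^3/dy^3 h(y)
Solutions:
 h(y) = C3*exp(3^(5/6)*y/3) + (C1*sin(3^(1/3)*y/2) + C2*cos(3^(1/3)*y/2))*exp(-3^(5/6)*y/6)


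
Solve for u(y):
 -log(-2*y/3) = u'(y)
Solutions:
 u(y) = C1 - y*log(-y) + y*(-log(2) + 1 + log(3))


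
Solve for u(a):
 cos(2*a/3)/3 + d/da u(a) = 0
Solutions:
 u(a) = C1 - sin(2*a/3)/2


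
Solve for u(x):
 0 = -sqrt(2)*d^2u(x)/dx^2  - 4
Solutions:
 u(x) = C1 + C2*x - sqrt(2)*x^2


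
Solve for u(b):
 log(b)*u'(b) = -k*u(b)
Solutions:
 u(b) = C1*exp(-k*li(b))


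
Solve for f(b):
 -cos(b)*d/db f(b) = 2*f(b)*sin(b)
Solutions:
 f(b) = C1*cos(b)^2


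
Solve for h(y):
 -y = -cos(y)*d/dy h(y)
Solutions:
 h(y) = C1 + Integral(y/cos(y), y)


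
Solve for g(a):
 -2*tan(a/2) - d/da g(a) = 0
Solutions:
 g(a) = C1 + 4*log(cos(a/2))


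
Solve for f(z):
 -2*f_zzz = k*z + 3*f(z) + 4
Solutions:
 f(z) = C3*exp(-2^(2/3)*3^(1/3)*z/2) - k*z/3 + (C1*sin(2^(2/3)*3^(5/6)*z/4) + C2*cos(2^(2/3)*3^(5/6)*z/4))*exp(2^(2/3)*3^(1/3)*z/4) - 4/3


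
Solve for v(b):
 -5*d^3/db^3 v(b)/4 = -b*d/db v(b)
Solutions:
 v(b) = C1 + Integral(C2*airyai(10^(2/3)*b/5) + C3*airybi(10^(2/3)*b/5), b)


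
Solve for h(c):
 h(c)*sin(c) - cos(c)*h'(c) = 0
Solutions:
 h(c) = C1/cos(c)


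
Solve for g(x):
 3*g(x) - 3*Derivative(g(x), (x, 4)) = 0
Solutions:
 g(x) = C1*exp(-x) + C2*exp(x) + C3*sin(x) + C4*cos(x)


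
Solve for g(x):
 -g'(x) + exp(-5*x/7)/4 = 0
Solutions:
 g(x) = C1 - 7*exp(-5*x/7)/20


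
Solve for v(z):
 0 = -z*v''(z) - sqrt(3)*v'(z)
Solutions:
 v(z) = C1 + C2*z^(1 - sqrt(3))


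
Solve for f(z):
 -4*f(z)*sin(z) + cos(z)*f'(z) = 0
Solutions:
 f(z) = C1/cos(z)^4


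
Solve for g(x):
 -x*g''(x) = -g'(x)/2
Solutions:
 g(x) = C1 + C2*x^(3/2)


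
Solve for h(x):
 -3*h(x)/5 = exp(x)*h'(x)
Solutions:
 h(x) = C1*exp(3*exp(-x)/5)


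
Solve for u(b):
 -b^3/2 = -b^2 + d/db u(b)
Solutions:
 u(b) = C1 - b^4/8 + b^3/3


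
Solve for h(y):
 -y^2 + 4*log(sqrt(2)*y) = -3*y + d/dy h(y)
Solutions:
 h(y) = C1 - y^3/3 + 3*y^2/2 + 4*y*log(y) - 4*y + y*log(4)


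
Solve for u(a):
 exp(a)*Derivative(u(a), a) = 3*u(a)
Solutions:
 u(a) = C1*exp(-3*exp(-a))


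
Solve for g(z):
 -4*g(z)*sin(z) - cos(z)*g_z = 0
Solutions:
 g(z) = C1*cos(z)^4


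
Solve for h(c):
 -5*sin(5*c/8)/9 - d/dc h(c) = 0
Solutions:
 h(c) = C1 + 8*cos(5*c/8)/9


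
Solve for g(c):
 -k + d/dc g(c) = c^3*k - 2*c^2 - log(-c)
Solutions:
 g(c) = C1 + c^4*k/4 - 2*c^3/3 + c*(k + 1) - c*log(-c)


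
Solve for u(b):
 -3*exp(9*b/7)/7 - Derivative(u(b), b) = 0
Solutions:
 u(b) = C1 - exp(9*b/7)/3


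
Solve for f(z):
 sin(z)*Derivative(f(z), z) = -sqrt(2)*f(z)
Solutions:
 f(z) = C1*(cos(z) + 1)^(sqrt(2)/2)/(cos(z) - 1)^(sqrt(2)/2)


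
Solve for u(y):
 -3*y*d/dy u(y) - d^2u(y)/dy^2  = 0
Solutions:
 u(y) = C1 + C2*erf(sqrt(6)*y/2)


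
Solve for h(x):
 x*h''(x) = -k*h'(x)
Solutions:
 h(x) = C1 + x^(1 - re(k))*(C2*sin(log(x)*Abs(im(k))) + C3*cos(log(x)*im(k)))


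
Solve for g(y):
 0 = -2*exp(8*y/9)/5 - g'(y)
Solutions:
 g(y) = C1 - 9*exp(8*y/9)/20


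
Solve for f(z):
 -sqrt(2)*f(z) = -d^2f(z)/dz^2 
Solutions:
 f(z) = C1*exp(-2^(1/4)*z) + C2*exp(2^(1/4)*z)


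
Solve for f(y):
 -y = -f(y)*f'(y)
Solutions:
 f(y) = -sqrt(C1 + y^2)
 f(y) = sqrt(C1 + y^2)


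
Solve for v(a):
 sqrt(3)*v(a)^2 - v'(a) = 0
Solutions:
 v(a) = -1/(C1 + sqrt(3)*a)


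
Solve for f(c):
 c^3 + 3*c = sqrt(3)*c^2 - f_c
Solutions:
 f(c) = C1 - c^4/4 + sqrt(3)*c^3/3 - 3*c^2/2


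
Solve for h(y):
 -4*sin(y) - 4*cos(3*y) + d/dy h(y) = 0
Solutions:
 h(y) = C1 + 4*sin(3*y)/3 - 4*cos(y)


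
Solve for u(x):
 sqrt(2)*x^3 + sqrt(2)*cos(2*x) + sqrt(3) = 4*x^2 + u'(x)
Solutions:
 u(x) = C1 + sqrt(2)*x^4/4 - 4*x^3/3 + sqrt(3)*x + sqrt(2)*sin(2*x)/2


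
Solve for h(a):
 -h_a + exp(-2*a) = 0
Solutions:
 h(a) = C1 - exp(-2*a)/2


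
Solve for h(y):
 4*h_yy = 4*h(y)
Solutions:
 h(y) = C1*exp(-y) + C2*exp(y)


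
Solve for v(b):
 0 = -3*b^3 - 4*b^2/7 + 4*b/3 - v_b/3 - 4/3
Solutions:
 v(b) = C1 - 9*b^4/4 - 4*b^3/7 + 2*b^2 - 4*b


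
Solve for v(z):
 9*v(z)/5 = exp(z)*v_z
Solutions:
 v(z) = C1*exp(-9*exp(-z)/5)


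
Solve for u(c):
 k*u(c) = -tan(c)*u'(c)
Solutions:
 u(c) = C1*exp(-k*log(sin(c)))


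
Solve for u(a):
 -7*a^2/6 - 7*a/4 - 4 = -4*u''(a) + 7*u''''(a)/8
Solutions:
 u(a) = C1 + C2*a + C3*exp(-4*sqrt(14)*a/7) + C4*exp(4*sqrt(14)*a/7) + 7*a^4/288 + 7*a^3/96 + 433*a^2/768


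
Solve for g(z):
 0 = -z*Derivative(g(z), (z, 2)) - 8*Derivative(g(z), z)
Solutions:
 g(z) = C1 + C2/z^7


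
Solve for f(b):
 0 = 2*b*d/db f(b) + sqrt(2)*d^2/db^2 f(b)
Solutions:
 f(b) = C1 + C2*erf(2^(3/4)*b/2)


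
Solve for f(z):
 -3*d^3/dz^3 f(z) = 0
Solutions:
 f(z) = C1 + C2*z + C3*z^2


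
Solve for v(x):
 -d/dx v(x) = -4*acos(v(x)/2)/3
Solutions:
 Integral(1/acos(_y/2), (_y, v(x))) = C1 + 4*x/3


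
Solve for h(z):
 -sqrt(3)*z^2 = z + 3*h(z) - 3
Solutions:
 h(z) = -sqrt(3)*z^2/3 - z/3 + 1


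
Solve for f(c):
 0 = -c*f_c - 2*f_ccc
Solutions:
 f(c) = C1 + Integral(C2*airyai(-2^(2/3)*c/2) + C3*airybi(-2^(2/3)*c/2), c)


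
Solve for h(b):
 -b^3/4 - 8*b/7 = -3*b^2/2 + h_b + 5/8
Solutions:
 h(b) = C1 - b^4/16 + b^3/2 - 4*b^2/7 - 5*b/8


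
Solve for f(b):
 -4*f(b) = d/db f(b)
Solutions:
 f(b) = C1*exp(-4*b)


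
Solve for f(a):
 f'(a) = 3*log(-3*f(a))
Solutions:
 -Integral(1/(log(-_y) + log(3)), (_y, f(a)))/3 = C1 - a


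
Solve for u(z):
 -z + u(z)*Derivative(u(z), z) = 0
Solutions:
 u(z) = -sqrt(C1 + z^2)
 u(z) = sqrt(C1 + z^2)


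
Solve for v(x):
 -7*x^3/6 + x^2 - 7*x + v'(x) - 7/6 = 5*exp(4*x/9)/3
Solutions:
 v(x) = C1 + 7*x^4/24 - x^3/3 + 7*x^2/2 + 7*x/6 + 15*exp(4*x/9)/4


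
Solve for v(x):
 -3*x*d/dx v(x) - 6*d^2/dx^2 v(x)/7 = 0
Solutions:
 v(x) = C1 + C2*erf(sqrt(7)*x/2)


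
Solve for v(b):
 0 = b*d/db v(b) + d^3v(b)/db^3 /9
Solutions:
 v(b) = C1 + Integral(C2*airyai(-3^(2/3)*b) + C3*airybi(-3^(2/3)*b), b)


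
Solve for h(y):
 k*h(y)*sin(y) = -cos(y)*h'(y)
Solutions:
 h(y) = C1*exp(k*log(cos(y)))


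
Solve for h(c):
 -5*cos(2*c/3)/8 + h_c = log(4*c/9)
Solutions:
 h(c) = C1 + c*log(c) - 2*c*log(3) - c + 2*c*log(2) + 15*sin(2*c/3)/16


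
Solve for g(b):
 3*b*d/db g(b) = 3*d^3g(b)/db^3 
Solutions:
 g(b) = C1 + Integral(C2*airyai(b) + C3*airybi(b), b)


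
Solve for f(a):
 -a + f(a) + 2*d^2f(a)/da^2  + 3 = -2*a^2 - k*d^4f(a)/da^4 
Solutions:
 f(a) = C1*exp(-a*sqrt((-sqrt(1 - k) - 1)/k)) + C2*exp(a*sqrt((-sqrt(1 - k) - 1)/k)) + C3*exp(-a*sqrt((sqrt(1 - k) - 1)/k)) + C4*exp(a*sqrt((sqrt(1 - k) - 1)/k)) - 2*a^2 + a + 5


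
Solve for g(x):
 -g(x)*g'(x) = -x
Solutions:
 g(x) = -sqrt(C1 + x^2)
 g(x) = sqrt(C1 + x^2)


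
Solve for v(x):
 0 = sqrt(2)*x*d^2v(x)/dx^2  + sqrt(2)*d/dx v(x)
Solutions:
 v(x) = C1 + C2*log(x)


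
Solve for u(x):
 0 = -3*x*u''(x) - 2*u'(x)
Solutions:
 u(x) = C1 + C2*x^(1/3)


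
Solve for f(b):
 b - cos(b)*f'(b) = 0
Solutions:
 f(b) = C1 + Integral(b/cos(b), b)


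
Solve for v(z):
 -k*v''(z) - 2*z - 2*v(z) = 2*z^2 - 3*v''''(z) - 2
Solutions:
 v(z) = C1*exp(-sqrt(6)*z*sqrt(k - sqrt(k^2 + 24))/6) + C2*exp(sqrt(6)*z*sqrt(k - sqrt(k^2 + 24))/6) + C3*exp(-sqrt(6)*z*sqrt(k + sqrt(k^2 + 24))/6) + C4*exp(sqrt(6)*z*sqrt(k + sqrt(k^2 + 24))/6) + k - z^2 - z + 1


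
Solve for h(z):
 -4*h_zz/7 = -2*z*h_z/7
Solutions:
 h(z) = C1 + C2*erfi(z/2)


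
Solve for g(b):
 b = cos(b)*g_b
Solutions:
 g(b) = C1 + Integral(b/cos(b), b)


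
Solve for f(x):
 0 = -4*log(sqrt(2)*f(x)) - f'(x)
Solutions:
 Integral(1/(2*log(_y) + log(2)), (_y, f(x)))/2 = C1 - x


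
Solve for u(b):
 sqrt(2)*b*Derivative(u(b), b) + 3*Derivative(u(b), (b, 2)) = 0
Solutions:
 u(b) = C1 + C2*erf(2^(3/4)*sqrt(3)*b/6)


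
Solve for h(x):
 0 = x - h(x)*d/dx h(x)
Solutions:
 h(x) = -sqrt(C1 + x^2)
 h(x) = sqrt(C1 + x^2)


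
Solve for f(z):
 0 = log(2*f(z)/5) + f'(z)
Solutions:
 Integral(1/(log(_y) - log(5) + log(2)), (_y, f(z))) = C1 - z


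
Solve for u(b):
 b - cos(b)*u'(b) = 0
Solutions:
 u(b) = C1 + Integral(b/cos(b), b)


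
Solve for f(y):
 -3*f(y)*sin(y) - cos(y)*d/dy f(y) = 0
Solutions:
 f(y) = C1*cos(y)^3


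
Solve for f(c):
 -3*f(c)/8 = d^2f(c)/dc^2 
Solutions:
 f(c) = C1*sin(sqrt(6)*c/4) + C2*cos(sqrt(6)*c/4)


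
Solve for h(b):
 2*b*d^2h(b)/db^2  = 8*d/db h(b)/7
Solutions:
 h(b) = C1 + C2*b^(11/7)


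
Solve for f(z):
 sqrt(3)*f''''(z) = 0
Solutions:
 f(z) = C1 + C2*z + C3*z^2 + C4*z^3


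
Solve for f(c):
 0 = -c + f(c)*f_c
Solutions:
 f(c) = -sqrt(C1 + c^2)
 f(c) = sqrt(C1 + c^2)


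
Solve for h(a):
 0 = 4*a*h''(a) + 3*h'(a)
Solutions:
 h(a) = C1 + C2*a^(1/4)


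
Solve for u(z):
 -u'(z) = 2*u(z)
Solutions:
 u(z) = C1*exp(-2*z)


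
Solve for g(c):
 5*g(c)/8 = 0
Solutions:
 g(c) = 0


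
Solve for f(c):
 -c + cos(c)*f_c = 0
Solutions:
 f(c) = C1 + Integral(c/cos(c), c)


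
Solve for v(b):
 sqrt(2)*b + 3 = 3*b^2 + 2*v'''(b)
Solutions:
 v(b) = C1 + C2*b + C3*b^2 - b^5/40 + sqrt(2)*b^4/48 + b^3/4


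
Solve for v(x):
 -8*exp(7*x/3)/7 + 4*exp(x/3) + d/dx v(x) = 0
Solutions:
 v(x) = C1 + 24*exp(7*x/3)/49 - 12*exp(x/3)


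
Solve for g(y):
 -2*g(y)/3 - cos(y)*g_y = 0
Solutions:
 g(y) = C1*(sin(y) - 1)^(1/3)/(sin(y) + 1)^(1/3)


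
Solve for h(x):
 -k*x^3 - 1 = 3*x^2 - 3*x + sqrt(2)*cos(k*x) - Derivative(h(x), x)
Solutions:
 h(x) = C1 + k*x^4/4 + x^3 - 3*x^2/2 + x + sqrt(2)*sin(k*x)/k


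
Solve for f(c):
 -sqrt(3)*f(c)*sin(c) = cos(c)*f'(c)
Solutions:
 f(c) = C1*cos(c)^(sqrt(3))


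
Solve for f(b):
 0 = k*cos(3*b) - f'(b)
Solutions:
 f(b) = C1 + k*sin(3*b)/3


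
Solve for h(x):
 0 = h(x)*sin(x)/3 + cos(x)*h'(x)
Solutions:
 h(x) = C1*cos(x)^(1/3)


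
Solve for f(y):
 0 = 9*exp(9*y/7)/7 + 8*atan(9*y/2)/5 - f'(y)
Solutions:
 f(y) = C1 + 8*y*atan(9*y/2)/5 + exp(9*y/7) - 8*log(81*y^2 + 4)/45


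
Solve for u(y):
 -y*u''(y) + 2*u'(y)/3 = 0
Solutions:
 u(y) = C1 + C2*y^(5/3)


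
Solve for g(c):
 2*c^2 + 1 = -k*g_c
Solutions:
 g(c) = C1 - 2*c^3/(3*k) - c/k


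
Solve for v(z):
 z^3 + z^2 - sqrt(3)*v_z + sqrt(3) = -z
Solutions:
 v(z) = C1 + sqrt(3)*z^4/12 + sqrt(3)*z^3/9 + sqrt(3)*z^2/6 + z


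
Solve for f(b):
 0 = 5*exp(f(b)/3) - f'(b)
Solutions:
 f(b) = 3*log(-1/(C1 + 5*b)) + 3*log(3)


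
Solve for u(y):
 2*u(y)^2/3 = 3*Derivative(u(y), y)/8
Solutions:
 u(y) = -9/(C1 + 16*y)


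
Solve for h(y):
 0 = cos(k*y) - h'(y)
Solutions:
 h(y) = C1 + sin(k*y)/k


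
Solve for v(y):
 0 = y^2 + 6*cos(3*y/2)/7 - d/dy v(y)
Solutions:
 v(y) = C1 + y^3/3 + 4*sin(3*y/2)/7


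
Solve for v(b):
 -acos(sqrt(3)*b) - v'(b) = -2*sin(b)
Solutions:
 v(b) = C1 - b*acos(sqrt(3)*b) + sqrt(3)*sqrt(1 - 3*b^2)/3 - 2*cos(b)


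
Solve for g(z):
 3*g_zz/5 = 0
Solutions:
 g(z) = C1 + C2*z


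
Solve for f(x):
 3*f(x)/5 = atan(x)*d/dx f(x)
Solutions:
 f(x) = C1*exp(3*Integral(1/atan(x), x)/5)


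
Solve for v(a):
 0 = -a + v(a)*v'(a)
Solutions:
 v(a) = -sqrt(C1 + a^2)
 v(a) = sqrt(C1 + a^2)


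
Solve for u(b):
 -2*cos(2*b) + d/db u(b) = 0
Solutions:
 u(b) = C1 + sin(2*b)


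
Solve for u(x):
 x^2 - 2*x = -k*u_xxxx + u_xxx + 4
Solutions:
 u(x) = C1 + C2*x + C3*x^2 + C4*exp(x/k) + x^5/60 + x^4*(k - 1)/12 + x^3*(k^2 - k - 2)/3


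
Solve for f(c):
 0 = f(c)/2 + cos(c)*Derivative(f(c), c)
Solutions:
 f(c) = C1*(sin(c) - 1)^(1/4)/(sin(c) + 1)^(1/4)


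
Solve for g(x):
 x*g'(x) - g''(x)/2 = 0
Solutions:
 g(x) = C1 + C2*erfi(x)


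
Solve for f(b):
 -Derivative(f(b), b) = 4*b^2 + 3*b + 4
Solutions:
 f(b) = C1 - 4*b^3/3 - 3*b^2/2 - 4*b


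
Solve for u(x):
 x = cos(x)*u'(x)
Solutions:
 u(x) = C1 + Integral(x/cos(x), x)


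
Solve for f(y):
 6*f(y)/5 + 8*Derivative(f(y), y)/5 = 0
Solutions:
 f(y) = C1*exp(-3*y/4)


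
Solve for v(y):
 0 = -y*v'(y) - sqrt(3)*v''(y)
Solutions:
 v(y) = C1 + C2*erf(sqrt(2)*3^(3/4)*y/6)


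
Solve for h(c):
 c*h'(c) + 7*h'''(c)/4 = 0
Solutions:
 h(c) = C1 + Integral(C2*airyai(-14^(2/3)*c/7) + C3*airybi(-14^(2/3)*c/7), c)


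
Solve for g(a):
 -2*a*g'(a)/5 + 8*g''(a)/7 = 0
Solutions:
 g(a) = C1 + C2*erfi(sqrt(70)*a/20)


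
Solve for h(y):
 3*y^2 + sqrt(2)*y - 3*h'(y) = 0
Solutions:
 h(y) = C1 + y^3/3 + sqrt(2)*y^2/6


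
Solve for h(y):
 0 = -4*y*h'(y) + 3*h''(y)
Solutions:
 h(y) = C1 + C2*erfi(sqrt(6)*y/3)


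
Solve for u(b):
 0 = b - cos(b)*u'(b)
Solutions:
 u(b) = C1 + Integral(b/cos(b), b)


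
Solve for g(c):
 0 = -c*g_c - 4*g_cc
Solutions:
 g(c) = C1 + C2*erf(sqrt(2)*c/4)


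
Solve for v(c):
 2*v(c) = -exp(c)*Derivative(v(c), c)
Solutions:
 v(c) = C1*exp(2*exp(-c))


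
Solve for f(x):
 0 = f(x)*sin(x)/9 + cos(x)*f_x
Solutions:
 f(x) = C1*cos(x)^(1/9)


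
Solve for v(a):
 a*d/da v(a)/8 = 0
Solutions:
 v(a) = C1


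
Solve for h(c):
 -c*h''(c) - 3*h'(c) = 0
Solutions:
 h(c) = C1 + C2/c^2


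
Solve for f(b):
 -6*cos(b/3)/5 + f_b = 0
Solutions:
 f(b) = C1 + 18*sin(b/3)/5


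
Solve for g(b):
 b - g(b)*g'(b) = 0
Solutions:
 g(b) = -sqrt(C1 + b^2)
 g(b) = sqrt(C1 + b^2)


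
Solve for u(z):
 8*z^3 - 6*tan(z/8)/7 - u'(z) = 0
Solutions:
 u(z) = C1 + 2*z^4 + 48*log(cos(z/8))/7


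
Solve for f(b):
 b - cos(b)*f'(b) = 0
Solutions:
 f(b) = C1 + Integral(b/cos(b), b)


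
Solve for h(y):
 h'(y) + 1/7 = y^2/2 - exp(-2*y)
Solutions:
 h(y) = C1 + y^3/6 - y/7 + exp(-2*y)/2


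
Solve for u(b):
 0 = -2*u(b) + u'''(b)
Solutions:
 u(b) = C3*exp(2^(1/3)*b) + (C1*sin(2^(1/3)*sqrt(3)*b/2) + C2*cos(2^(1/3)*sqrt(3)*b/2))*exp(-2^(1/3)*b/2)


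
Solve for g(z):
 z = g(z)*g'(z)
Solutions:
 g(z) = -sqrt(C1 + z^2)
 g(z) = sqrt(C1 + z^2)


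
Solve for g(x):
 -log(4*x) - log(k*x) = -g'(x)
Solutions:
 g(x) = C1 + x*(log(k) - 2 + 2*log(2)) + 2*x*log(x)


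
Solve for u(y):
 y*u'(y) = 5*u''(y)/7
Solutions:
 u(y) = C1 + C2*erfi(sqrt(70)*y/10)


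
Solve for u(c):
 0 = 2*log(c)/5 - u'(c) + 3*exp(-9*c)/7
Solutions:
 u(c) = C1 + 2*c*log(c)/5 - 2*c/5 - exp(-9*c)/21


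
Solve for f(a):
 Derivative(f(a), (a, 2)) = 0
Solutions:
 f(a) = C1 + C2*a


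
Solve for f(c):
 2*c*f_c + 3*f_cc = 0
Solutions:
 f(c) = C1 + C2*erf(sqrt(3)*c/3)


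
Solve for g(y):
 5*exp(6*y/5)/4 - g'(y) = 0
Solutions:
 g(y) = C1 + 25*exp(6*y/5)/24


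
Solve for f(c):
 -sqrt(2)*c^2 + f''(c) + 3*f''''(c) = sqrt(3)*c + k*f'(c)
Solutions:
 f(c) = C1 + C2*exp(2^(1/3)*c*(-2^(1/3)*(-9*k + sqrt(81*k^2 + 4))^(1/3) + 2/(-9*k + sqrt(81*k^2 + 4))^(1/3))/6) + C3*exp(2^(1/3)*c*(2^(1/3)*(-9*k + sqrt(81*k^2 + 4))^(1/3) - 2^(1/3)*sqrt(3)*I*(-9*k + sqrt(81*k^2 + 4))^(1/3) + 8/((-1 + sqrt(3)*I)*(-9*k + sqrt(81*k^2 + 4))^(1/3)))/12) + C4*exp(2^(1/3)*c*(2^(1/3)*(-9*k + sqrt(81*k^2 + 4))^(1/3) + 2^(1/3)*sqrt(3)*I*(-9*k + sqrt(81*k^2 + 4))^(1/3) - 8/((1 + sqrt(3)*I)*(-9*k + sqrt(81*k^2 + 4))^(1/3)))/12) - sqrt(2)*c^3/(3*k) - sqrt(3)*c^2/(2*k) - sqrt(2)*c^2/k^2 - sqrt(3)*c/k^2 - 2*sqrt(2)*c/k^3


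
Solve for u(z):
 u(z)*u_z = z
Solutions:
 u(z) = -sqrt(C1 + z^2)
 u(z) = sqrt(C1 + z^2)


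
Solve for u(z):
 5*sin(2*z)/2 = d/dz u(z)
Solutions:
 u(z) = C1 - 5*cos(2*z)/4


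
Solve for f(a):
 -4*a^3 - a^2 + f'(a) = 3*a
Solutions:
 f(a) = C1 + a^4 + a^3/3 + 3*a^2/2


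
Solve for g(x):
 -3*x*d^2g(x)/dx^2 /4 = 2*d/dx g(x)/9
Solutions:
 g(x) = C1 + C2*x^(19/27)


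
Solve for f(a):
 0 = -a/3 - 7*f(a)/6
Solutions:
 f(a) = -2*a/7


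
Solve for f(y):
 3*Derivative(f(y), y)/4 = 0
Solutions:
 f(y) = C1


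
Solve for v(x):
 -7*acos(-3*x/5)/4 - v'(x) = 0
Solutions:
 v(x) = C1 - 7*x*acos(-3*x/5)/4 - 7*sqrt(25 - 9*x^2)/12


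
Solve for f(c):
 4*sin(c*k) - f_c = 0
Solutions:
 f(c) = C1 - 4*cos(c*k)/k


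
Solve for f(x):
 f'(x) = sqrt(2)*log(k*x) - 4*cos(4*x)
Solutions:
 f(x) = C1 + sqrt(2)*x*(log(k*x) - 1) - sin(4*x)


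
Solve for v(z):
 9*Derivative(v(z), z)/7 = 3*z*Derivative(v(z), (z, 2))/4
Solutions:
 v(z) = C1 + C2*z^(19/7)


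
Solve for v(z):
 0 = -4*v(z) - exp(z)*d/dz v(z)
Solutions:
 v(z) = C1*exp(4*exp(-z))


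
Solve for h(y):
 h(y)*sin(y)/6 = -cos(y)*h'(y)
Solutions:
 h(y) = C1*cos(y)^(1/6)


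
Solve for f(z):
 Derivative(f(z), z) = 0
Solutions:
 f(z) = C1


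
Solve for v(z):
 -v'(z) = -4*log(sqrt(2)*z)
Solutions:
 v(z) = C1 + 4*z*log(z) - 4*z + z*log(4)


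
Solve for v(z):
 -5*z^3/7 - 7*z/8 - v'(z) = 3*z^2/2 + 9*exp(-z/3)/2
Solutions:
 v(z) = C1 - 5*z^4/28 - z^3/2 - 7*z^2/16 + 27*exp(-z/3)/2


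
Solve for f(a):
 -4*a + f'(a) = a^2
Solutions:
 f(a) = C1 + a^3/3 + 2*a^2


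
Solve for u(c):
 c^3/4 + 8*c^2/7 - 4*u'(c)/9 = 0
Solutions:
 u(c) = C1 + 9*c^4/64 + 6*c^3/7


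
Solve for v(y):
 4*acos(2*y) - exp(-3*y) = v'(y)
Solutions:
 v(y) = C1 + 4*y*acos(2*y) - 2*sqrt(1 - 4*y^2) + exp(-3*y)/3


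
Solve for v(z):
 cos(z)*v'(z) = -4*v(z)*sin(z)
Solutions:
 v(z) = C1*cos(z)^4


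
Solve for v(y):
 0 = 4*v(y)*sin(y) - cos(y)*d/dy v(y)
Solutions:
 v(y) = C1/cos(y)^4


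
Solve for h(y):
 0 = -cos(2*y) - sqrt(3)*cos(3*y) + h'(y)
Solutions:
 h(y) = C1 + sin(2*y)/2 + sqrt(3)*sin(3*y)/3


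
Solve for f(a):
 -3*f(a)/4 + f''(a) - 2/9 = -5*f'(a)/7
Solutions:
 f(a) = C1*exp(a*(-5 + 2*sqrt(43))/14) + C2*exp(-a*(5 + 2*sqrt(43))/14) - 8/27


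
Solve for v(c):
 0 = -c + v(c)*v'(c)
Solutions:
 v(c) = -sqrt(C1 + c^2)
 v(c) = sqrt(C1 + c^2)


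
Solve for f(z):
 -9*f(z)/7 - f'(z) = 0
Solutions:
 f(z) = C1*exp(-9*z/7)


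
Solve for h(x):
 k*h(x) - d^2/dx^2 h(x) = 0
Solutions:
 h(x) = C1*exp(-sqrt(k)*x) + C2*exp(sqrt(k)*x)


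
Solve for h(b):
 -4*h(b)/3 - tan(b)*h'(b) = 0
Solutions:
 h(b) = C1/sin(b)^(4/3)


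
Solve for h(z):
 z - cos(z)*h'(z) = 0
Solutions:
 h(z) = C1 + Integral(z/cos(z), z)


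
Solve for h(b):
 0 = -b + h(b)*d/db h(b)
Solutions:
 h(b) = -sqrt(C1 + b^2)
 h(b) = sqrt(C1 + b^2)


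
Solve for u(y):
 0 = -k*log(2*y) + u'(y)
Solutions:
 u(y) = C1 + k*y*log(y) - k*y + k*y*log(2)


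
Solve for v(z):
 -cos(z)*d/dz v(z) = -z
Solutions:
 v(z) = C1 + Integral(z/cos(z), z)


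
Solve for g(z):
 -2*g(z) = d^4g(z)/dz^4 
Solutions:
 g(z) = (C1*sin(2^(3/4)*z/2) + C2*cos(2^(3/4)*z/2))*exp(-2^(3/4)*z/2) + (C3*sin(2^(3/4)*z/2) + C4*cos(2^(3/4)*z/2))*exp(2^(3/4)*z/2)


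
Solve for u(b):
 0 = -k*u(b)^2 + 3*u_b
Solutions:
 u(b) = -3/(C1 + b*k)


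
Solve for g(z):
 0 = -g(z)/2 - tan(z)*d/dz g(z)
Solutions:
 g(z) = C1/sqrt(sin(z))


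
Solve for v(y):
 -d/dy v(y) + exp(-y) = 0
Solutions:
 v(y) = C1 - exp(-y)


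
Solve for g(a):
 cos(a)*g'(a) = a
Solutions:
 g(a) = C1 + Integral(a/cos(a), a)


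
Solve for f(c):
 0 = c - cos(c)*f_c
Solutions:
 f(c) = C1 + Integral(c/cos(c), c)


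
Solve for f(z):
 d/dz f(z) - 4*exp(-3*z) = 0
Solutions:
 f(z) = C1 - 4*exp(-3*z)/3


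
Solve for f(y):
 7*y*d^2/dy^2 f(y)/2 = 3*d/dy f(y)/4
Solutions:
 f(y) = C1 + C2*y^(17/14)


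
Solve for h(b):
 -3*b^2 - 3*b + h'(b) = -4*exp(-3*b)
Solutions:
 h(b) = C1 + b^3 + 3*b^2/2 + 4*exp(-3*b)/3


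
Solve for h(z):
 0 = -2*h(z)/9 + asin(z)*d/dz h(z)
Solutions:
 h(z) = C1*exp(2*Integral(1/asin(z), z)/9)


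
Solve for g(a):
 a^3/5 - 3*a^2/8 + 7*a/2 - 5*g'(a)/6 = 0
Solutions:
 g(a) = C1 + 3*a^4/50 - 3*a^3/20 + 21*a^2/10


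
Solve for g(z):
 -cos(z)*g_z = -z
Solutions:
 g(z) = C1 + Integral(z/cos(z), z)


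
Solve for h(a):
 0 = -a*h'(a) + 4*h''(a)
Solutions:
 h(a) = C1 + C2*erfi(sqrt(2)*a/4)


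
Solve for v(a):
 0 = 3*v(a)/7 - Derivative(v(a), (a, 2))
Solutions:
 v(a) = C1*exp(-sqrt(21)*a/7) + C2*exp(sqrt(21)*a/7)


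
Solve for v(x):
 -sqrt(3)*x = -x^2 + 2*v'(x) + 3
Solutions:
 v(x) = C1 + x^3/6 - sqrt(3)*x^2/4 - 3*x/2


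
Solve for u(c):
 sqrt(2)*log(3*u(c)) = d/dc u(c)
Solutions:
 -sqrt(2)*Integral(1/(log(_y) + log(3)), (_y, u(c)))/2 = C1 - c


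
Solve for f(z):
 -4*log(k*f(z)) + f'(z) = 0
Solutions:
 li(k*f(z))/k = C1 + 4*z


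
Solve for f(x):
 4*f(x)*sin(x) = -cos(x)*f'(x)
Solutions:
 f(x) = C1*cos(x)^4


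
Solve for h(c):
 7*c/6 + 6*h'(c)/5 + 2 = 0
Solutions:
 h(c) = C1 - 35*c^2/72 - 5*c/3


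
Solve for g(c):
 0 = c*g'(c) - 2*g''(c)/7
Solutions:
 g(c) = C1 + C2*erfi(sqrt(7)*c/2)


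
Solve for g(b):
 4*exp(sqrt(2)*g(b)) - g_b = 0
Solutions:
 g(b) = sqrt(2)*(2*log(-1/(C1 + 4*b)) - log(2))/4


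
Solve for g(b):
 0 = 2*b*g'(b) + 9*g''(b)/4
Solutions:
 g(b) = C1 + C2*erf(2*b/3)


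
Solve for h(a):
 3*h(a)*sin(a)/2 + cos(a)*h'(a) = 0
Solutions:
 h(a) = C1*cos(a)^(3/2)


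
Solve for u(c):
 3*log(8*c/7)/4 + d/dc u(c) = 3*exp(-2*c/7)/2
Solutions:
 u(c) = C1 - 3*c*log(c)/4 + 3*c*(-3*log(2) + 1 + log(7))/4 - 21*exp(-2*c/7)/4


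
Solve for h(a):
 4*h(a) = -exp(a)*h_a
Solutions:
 h(a) = C1*exp(4*exp(-a))


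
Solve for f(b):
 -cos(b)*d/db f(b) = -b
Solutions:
 f(b) = C1 + Integral(b/cos(b), b)


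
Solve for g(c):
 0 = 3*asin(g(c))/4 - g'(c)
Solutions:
 Integral(1/asin(_y), (_y, g(c))) = C1 + 3*c/4


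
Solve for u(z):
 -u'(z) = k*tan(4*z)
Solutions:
 u(z) = C1 + k*log(cos(4*z))/4


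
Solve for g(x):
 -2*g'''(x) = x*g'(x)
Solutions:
 g(x) = C1 + Integral(C2*airyai(-2^(2/3)*x/2) + C3*airybi(-2^(2/3)*x/2), x)


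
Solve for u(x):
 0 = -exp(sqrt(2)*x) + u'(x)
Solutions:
 u(x) = C1 + sqrt(2)*exp(sqrt(2)*x)/2


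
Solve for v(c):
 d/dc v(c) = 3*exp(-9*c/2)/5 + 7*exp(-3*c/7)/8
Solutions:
 v(c) = C1 - 2*exp(-9*c/2)/15 - 49*exp(-3*c/7)/24


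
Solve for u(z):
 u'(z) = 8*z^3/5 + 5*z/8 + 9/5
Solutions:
 u(z) = C1 + 2*z^4/5 + 5*z^2/16 + 9*z/5


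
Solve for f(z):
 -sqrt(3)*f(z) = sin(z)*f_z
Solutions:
 f(z) = C1*(cos(z) + 1)^(sqrt(3)/2)/(cos(z) - 1)^(sqrt(3)/2)


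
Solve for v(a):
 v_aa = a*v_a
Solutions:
 v(a) = C1 + C2*erfi(sqrt(2)*a/2)


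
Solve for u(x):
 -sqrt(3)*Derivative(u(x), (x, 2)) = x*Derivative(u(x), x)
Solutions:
 u(x) = C1 + C2*erf(sqrt(2)*3^(3/4)*x/6)


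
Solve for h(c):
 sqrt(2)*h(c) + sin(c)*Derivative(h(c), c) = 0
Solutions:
 h(c) = C1*(cos(c) + 1)^(sqrt(2)/2)/(cos(c) - 1)^(sqrt(2)/2)


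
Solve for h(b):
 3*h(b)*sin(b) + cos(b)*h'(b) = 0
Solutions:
 h(b) = C1*cos(b)^3


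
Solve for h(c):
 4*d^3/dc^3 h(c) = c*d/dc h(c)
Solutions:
 h(c) = C1 + Integral(C2*airyai(2^(1/3)*c/2) + C3*airybi(2^(1/3)*c/2), c)


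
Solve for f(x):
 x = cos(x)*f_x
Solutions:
 f(x) = C1 + Integral(x/cos(x), x)


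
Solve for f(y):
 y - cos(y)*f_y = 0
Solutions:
 f(y) = C1 + Integral(y/cos(y), y)


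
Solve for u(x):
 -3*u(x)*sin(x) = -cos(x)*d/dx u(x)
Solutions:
 u(x) = C1/cos(x)^3


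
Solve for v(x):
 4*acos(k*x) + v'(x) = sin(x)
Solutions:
 v(x) = C1 - 4*Piecewise((x*acos(k*x) - sqrt(-k^2*x^2 + 1)/k, Ne(k, 0)), (pi*x/2, True)) - cos(x)


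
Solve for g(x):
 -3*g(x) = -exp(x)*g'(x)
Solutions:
 g(x) = C1*exp(-3*exp(-x))


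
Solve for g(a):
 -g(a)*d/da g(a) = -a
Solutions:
 g(a) = -sqrt(C1 + a^2)
 g(a) = sqrt(C1 + a^2)


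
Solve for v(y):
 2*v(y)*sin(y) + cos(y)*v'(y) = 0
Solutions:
 v(y) = C1*cos(y)^2


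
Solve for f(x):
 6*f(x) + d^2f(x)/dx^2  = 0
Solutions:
 f(x) = C1*sin(sqrt(6)*x) + C2*cos(sqrt(6)*x)


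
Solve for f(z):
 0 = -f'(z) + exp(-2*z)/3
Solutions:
 f(z) = C1 - exp(-2*z)/6


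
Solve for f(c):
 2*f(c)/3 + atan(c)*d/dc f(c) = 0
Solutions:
 f(c) = C1*exp(-2*Integral(1/atan(c), c)/3)


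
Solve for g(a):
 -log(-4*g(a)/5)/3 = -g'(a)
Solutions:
 -3*Integral(1/(log(-_y) - log(5) + 2*log(2)), (_y, g(a))) = C1 - a


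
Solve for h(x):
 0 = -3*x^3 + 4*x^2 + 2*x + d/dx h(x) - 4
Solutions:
 h(x) = C1 + 3*x^4/4 - 4*x^3/3 - x^2 + 4*x


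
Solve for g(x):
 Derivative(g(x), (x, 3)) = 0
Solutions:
 g(x) = C1 + C2*x + C3*x^2


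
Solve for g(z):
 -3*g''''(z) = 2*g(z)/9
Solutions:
 g(z) = (C1*sin(2^(3/4)*3^(1/4)*z/6) + C2*cos(2^(3/4)*3^(1/4)*z/6))*exp(-2^(3/4)*3^(1/4)*z/6) + (C3*sin(2^(3/4)*3^(1/4)*z/6) + C4*cos(2^(3/4)*3^(1/4)*z/6))*exp(2^(3/4)*3^(1/4)*z/6)


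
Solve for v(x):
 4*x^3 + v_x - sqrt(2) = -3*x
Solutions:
 v(x) = C1 - x^4 - 3*x^2/2 + sqrt(2)*x


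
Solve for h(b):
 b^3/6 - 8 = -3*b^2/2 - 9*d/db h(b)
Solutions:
 h(b) = C1 - b^4/216 - b^3/18 + 8*b/9


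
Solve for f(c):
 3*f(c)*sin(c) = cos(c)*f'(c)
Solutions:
 f(c) = C1/cos(c)^3


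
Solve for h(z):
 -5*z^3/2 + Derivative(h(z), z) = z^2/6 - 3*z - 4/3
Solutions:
 h(z) = C1 + 5*z^4/8 + z^3/18 - 3*z^2/2 - 4*z/3


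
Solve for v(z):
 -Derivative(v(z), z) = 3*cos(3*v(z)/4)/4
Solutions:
 3*z/4 - 2*log(sin(3*v(z)/4) - 1)/3 + 2*log(sin(3*v(z)/4) + 1)/3 = C1


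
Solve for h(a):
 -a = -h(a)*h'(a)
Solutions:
 h(a) = -sqrt(C1 + a^2)
 h(a) = sqrt(C1 + a^2)


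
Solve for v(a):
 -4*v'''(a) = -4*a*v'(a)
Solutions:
 v(a) = C1 + Integral(C2*airyai(a) + C3*airybi(a), a)


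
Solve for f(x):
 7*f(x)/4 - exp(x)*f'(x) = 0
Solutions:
 f(x) = C1*exp(-7*exp(-x)/4)


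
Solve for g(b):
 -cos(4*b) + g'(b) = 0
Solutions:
 g(b) = C1 + sin(4*b)/4


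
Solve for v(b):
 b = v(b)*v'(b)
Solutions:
 v(b) = -sqrt(C1 + b^2)
 v(b) = sqrt(C1 + b^2)


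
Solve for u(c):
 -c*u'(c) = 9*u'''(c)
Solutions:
 u(c) = C1 + Integral(C2*airyai(-3^(1/3)*c/3) + C3*airybi(-3^(1/3)*c/3), c)


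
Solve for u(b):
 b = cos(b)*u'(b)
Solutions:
 u(b) = C1 + Integral(b/cos(b), b)


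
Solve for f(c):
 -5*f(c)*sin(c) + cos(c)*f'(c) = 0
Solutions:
 f(c) = C1/cos(c)^5


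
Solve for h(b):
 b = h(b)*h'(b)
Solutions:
 h(b) = -sqrt(C1 + b^2)
 h(b) = sqrt(C1 + b^2)


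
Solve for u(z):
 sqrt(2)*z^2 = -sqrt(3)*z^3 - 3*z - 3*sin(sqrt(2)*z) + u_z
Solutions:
 u(z) = C1 + sqrt(3)*z^4/4 + sqrt(2)*z^3/3 + 3*z^2/2 - 3*sqrt(2)*cos(sqrt(2)*z)/2


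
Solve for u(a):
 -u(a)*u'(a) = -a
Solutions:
 u(a) = -sqrt(C1 + a^2)
 u(a) = sqrt(C1 + a^2)


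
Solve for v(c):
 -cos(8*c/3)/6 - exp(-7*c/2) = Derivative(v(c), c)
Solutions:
 v(c) = C1 - sin(8*c/3)/16 + 2*exp(-7*c/2)/7


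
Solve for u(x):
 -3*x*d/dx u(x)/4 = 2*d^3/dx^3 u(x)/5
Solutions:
 u(x) = C1 + Integral(C2*airyai(-15^(1/3)*x/2) + C3*airybi(-15^(1/3)*x/2), x)


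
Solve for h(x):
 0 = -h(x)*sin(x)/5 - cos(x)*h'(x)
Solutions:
 h(x) = C1*cos(x)^(1/5)


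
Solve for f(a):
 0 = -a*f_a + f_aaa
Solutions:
 f(a) = C1 + Integral(C2*airyai(a) + C3*airybi(a), a)


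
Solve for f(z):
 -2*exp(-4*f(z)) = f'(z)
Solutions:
 f(z) = log(-I*(C1 - 8*z)^(1/4))
 f(z) = log(I*(C1 - 8*z)^(1/4))
 f(z) = log(-(C1 - 8*z)^(1/4))
 f(z) = log(C1 - 8*z)/4


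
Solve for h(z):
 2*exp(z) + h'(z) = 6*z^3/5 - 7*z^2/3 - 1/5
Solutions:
 h(z) = C1 + 3*z^4/10 - 7*z^3/9 - z/5 - 2*exp(z)


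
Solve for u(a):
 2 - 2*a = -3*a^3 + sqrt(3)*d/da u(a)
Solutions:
 u(a) = C1 + sqrt(3)*a^4/4 - sqrt(3)*a^2/3 + 2*sqrt(3)*a/3


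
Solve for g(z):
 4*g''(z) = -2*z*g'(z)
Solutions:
 g(z) = C1 + C2*erf(z/2)


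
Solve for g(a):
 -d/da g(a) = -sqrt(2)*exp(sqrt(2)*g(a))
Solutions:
 g(a) = sqrt(2)*(2*log(-1/(C1 + sqrt(2)*a)) - log(2))/4


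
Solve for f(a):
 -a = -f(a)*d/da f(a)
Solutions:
 f(a) = -sqrt(C1 + a^2)
 f(a) = sqrt(C1 + a^2)


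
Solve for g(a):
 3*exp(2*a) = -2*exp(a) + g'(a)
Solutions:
 g(a) = C1 + 3*exp(2*a)/2 + 2*exp(a)


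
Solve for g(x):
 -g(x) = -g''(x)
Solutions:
 g(x) = C1*exp(-x) + C2*exp(x)


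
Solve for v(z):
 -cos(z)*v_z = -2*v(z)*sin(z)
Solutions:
 v(z) = C1/cos(z)^2


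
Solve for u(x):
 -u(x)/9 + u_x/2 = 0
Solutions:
 u(x) = C1*exp(2*x/9)


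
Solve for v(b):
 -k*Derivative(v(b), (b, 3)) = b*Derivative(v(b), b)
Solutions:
 v(b) = C1 + Integral(C2*airyai(b*(-1/k)^(1/3)) + C3*airybi(b*(-1/k)^(1/3)), b)


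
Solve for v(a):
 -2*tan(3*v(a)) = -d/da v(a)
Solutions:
 v(a) = -asin(C1*exp(6*a))/3 + pi/3
 v(a) = asin(C1*exp(6*a))/3


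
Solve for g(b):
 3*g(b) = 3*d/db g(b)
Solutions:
 g(b) = C1*exp(b)


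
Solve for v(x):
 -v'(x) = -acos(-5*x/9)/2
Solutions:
 v(x) = C1 + x*acos(-5*x/9)/2 + sqrt(81 - 25*x^2)/10


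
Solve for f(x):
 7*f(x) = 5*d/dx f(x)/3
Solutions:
 f(x) = C1*exp(21*x/5)


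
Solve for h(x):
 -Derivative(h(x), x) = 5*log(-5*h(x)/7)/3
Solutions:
 3*Integral(1/(log(-_y) - log(7) + log(5)), (_y, h(x)))/5 = C1 - x


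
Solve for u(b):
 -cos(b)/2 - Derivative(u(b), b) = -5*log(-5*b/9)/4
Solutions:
 u(b) = C1 + 5*b*log(-b)/4 - 5*b*log(3)/2 - 5*b/4 + 5*b*log(5)/4 - sin(b)/2


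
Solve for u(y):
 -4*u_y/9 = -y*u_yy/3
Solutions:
 u(y) = C1 + C2*y^(7/3)


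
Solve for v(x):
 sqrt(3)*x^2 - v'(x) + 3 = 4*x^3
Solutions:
 v(x) = C1 - x^4 + sqrt(3)*x^3/3 + 3*x


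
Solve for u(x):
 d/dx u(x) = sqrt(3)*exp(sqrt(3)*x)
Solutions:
 u(x) = C1 + exp(sqrt(3)*x)


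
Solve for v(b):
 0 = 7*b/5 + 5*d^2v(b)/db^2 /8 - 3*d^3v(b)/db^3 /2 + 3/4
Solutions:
 v(b) = C1 + C2*b + C3*exp(5*b/12) - 28*b^3/75 - 411*b^2/125


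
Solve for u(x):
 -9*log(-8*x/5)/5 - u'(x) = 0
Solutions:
 u(x) = C1 - 9*x*log(-x)/5 + 9*x*(-3*log(2) + 1 + log(5))/5


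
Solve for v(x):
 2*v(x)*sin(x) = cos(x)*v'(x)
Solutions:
 v(x) = C1/cos(x)^2


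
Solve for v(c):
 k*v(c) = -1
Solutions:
 v(c) = -1/k


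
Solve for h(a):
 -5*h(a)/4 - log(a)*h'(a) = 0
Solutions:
 h(a) = C1*exp(-5*li(a)/4)


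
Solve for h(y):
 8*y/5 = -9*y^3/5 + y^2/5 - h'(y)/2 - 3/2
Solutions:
 h(y) = C1 - 9*y^4/10 + 2*y^3/15 - 8*y^2/5 - 3*y


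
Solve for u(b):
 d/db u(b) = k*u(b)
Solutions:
 u(b) = C1*exp(b*k)


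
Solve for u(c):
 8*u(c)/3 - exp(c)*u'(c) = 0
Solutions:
 u(c) = C1*exp(-8*exp(-c)/3)


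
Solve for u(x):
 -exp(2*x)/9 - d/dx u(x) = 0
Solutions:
 u(x) = C1 - exp(2*x)/18


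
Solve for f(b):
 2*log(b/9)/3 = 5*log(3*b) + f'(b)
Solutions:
 f(b) = C1 - 13*b*log(b)/3 - 19*b*log(3)/3 + 13*b/3


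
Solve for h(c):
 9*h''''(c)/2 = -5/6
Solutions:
 h(c) = C1 + C2*c + C3*c^2 + C4*c^3 - 5*c^4/648


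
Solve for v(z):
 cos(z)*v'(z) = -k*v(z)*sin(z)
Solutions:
 v(z) = C1*exp(k*log(cos(z)))


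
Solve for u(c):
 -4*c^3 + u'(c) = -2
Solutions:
 u(c) = C1 + c^4 - 2*c


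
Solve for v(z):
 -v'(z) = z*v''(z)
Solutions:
 v(z) = C1 + C2*log(z)


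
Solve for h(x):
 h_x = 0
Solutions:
 h(x) = C1


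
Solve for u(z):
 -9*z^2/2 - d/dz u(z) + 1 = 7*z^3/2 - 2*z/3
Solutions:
 u(z) = C1 - 7*z^4/8 - 3*z^3/2 + z^2/3 + z


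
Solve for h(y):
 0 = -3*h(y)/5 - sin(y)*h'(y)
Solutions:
 h(y) = C1*(cos(y) + 1)^(3/10)/(cos(y) - 1)^(3/10)


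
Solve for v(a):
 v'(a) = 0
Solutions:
 v(a) = C1


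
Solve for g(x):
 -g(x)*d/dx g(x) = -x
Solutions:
 g(x) = -sqrt(C1 + x^2)
 g(x) = sqrt(C1 + x^2)


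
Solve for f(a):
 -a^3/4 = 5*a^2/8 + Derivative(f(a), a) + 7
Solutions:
 f(a) = C1 - a^4/16 - 5*a^3/24 - 7*a


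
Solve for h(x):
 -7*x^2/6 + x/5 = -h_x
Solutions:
 h(x) = C1 + 7*x^3/18 - x^2/10


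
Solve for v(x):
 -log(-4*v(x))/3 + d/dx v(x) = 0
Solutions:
 -3*Integral(1/(log(-_y) + 2*log(2)), (_y, v(x))) = C1 - x


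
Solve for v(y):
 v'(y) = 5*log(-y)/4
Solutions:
 v(y) = C1 + 5*y*log(-y)/4 - 5*y/4


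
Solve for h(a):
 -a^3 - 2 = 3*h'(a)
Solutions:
 h(a) = C1 - a^4/12 - 2*a/3


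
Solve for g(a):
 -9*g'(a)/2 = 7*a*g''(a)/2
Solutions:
 g(a) = C1 + C2/a^(2/7)


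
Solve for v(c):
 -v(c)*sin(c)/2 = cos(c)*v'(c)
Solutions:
 v(c) = C1*sqrt(cos(c))


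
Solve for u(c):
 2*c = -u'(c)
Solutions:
 u(c) = C1 - c^2


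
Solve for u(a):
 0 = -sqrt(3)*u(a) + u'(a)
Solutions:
 u(a) = C1*exp(sqrt(3)*a)


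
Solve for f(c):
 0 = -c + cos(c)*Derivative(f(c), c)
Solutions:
 f(c) = C1 + Integral(c/cos(c), c)


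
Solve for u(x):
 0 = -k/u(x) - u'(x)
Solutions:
 u(x) = -sqrt(C1 - 2*k*x)
 u(x) = sqrt(C1 - 2*k*x)


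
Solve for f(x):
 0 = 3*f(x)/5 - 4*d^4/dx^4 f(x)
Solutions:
 f(x) = C1*exp(-sqrt(2)*3^(1/4)*5^(3/4)*x/10) + C2*exp(sqrt(2)*3^(1/4)*5^(3/4)*x/10) + C3*sin(sqrt(2)*3^(1/4)*5^(3/4)*x/10) + C4*cos(sqrt(2)*3^(1/4)*5^(3/4)*x/10)


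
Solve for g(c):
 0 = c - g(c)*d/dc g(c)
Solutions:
 g(c) = -sqrt(C1 + c^2)
 g(c) = sqrt(C1 + c^2)


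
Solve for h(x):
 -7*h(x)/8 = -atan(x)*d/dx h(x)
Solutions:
 h(x) = C1*exp(7*Integral(1/atan(x), x)/8)


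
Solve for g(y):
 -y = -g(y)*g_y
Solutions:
 g(y) = -sqrt(C1 + y^2)
 g(y) = sqrt(C1 + y^2)


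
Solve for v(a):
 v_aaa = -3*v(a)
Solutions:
 v(a) = C3*exp(-3^(1/3)*a) + (C1*sin(3^(5/6)*a/2) + C2*cos(3^(5/6)*a/2))*exp(3^(1/3)*a/2)


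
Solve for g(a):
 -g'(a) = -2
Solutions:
 g(a) = C1 + 2*a


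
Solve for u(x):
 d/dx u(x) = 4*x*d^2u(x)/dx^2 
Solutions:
 u(x) = C1 + C2*x^(5/4)


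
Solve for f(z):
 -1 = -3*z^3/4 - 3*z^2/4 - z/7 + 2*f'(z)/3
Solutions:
 f(z) = C1 + 9*z^4/32 + 3*z^3/8 + 3*z^2/28 - 3*z/2


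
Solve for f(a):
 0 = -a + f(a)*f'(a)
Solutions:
 f(a) = -sqrt(C1 + a^2)
 f(a) = sqrt(C1 + a^2)


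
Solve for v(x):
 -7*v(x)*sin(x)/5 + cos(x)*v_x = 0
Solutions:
 v(x) = C1/cos(x)^(7/5)


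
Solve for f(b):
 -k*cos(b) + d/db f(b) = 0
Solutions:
 f(b) = C1 + k*sin(b)


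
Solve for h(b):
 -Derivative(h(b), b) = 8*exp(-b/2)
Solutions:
 h(b) = C1 + 16*exp(-b/2)


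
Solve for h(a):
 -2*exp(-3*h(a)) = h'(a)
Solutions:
 h(a) = log(C1 - 6*a)/3
 h(a) = log((-3^(1/3) - 3^(5/6)*I)*(C1 - 2*a)^(1/3)/2)
 h(a) = log((-3^(1/3) + 3^(5/6)*I)*(C1 - 2*a)^(1/3)/2)


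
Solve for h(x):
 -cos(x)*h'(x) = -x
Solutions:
 h(x) = C1 + Integral(x/cos(x), x)


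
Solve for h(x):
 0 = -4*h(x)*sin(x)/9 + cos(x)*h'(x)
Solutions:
 h(x) = C1/cos(x)^(4/9)


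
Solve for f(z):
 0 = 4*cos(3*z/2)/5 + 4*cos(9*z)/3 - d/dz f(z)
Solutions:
 f(z) = C1 + 8*sin(3*z/2)/15 + 4*sin(9*z)/27


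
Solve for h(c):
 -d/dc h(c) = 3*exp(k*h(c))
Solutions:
 h(c) = Piecewise((log(1/(C1*k + 3*c*k))/k, Ne(k, 0)), (nan, True))
 h(c) = Piecewise((C1 - 3*c, Eq(k, 0)), (nan, True))


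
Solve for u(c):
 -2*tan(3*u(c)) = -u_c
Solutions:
 u(c) = -asin(C1*exp(6*c))/3 + pi/3
 u(c) = asin(C1*exp(6*c))/3


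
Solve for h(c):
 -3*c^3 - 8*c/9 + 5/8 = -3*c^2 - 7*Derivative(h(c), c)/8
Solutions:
 h(c) = C1 + 6*c^4/7 - 8*c^3/7 + 32*c^2/63 - 5*c/7


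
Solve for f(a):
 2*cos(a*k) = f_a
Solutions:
 f(a) = C1 + 2*sin(a*k)/k


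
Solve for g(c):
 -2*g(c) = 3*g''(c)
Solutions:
 g(c) = C1*sin(sqrt(6)*c/3) + C2*cos(sqrt(6)*c/3)


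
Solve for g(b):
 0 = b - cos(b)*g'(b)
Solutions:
 g(b) = C1 + Integral(b/cos(b), b)
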